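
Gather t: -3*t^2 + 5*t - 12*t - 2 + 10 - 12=-3*t^2 - 7*t - 4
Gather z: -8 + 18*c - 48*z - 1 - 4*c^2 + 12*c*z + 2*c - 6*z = -4*c^2 + 20*c + z*(12*c - 54) - 9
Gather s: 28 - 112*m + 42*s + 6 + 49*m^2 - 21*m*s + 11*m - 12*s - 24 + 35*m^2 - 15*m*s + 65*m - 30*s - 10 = 84*m^2 - 36*m*s - 36*m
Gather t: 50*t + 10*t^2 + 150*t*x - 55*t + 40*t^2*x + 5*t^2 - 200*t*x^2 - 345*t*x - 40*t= t^2*(40*x + 15) + t*(-200*x^2 - 195*x - 45)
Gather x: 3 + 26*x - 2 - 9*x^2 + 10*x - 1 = -9*x^2 + 36*x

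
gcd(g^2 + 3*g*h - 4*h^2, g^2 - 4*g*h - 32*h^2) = g + 4*h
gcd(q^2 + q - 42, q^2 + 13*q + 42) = q + 7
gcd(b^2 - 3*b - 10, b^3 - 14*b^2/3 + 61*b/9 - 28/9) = 1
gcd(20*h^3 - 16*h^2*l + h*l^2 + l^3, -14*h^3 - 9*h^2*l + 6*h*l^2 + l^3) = 2*h - l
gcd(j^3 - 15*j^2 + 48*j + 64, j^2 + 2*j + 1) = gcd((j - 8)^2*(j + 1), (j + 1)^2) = j + 1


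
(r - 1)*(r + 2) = r^2 + r - 2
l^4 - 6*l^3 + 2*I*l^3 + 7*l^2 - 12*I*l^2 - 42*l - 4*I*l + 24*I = (l - 6)*(l - I)^2*(l + 4*I)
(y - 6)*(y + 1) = y^2 - 5*y - 6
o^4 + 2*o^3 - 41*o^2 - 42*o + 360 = (o - 5)*(o - 3)*(o + 4)*(o + 6)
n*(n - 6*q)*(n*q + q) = n^3*q - 6*n^2*q^2 + n^2*q - 6*n*q^2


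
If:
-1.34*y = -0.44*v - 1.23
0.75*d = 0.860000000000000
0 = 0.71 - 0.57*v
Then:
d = 1.15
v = 1.25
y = 1.33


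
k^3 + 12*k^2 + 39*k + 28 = (k + 1)*(k + 4)*(k + 7)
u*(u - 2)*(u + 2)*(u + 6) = u^4 + 6*u^3 - 4*u^2 - 24*u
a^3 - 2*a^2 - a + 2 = (a - 2)*(a - 1)*(a + 1)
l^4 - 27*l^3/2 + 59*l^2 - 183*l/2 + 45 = (l - 6)*(l - 5)*(l - 3/2)*(l - 1)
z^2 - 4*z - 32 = (z - 8)*(z + 4)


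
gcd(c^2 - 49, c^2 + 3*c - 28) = c + 7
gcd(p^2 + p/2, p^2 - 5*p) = p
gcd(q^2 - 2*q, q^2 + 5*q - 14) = q - 2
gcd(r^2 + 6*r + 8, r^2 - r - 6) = r + 2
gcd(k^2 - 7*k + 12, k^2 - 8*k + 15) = k - 3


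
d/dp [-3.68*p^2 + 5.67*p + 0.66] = 5.67 - 7.36*p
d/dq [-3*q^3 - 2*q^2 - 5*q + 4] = -9*q^2 - 4*q - 5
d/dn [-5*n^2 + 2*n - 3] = 2 - 10*n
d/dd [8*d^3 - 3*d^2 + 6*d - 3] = 24*d^2 - 6*d + 6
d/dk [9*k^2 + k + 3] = 18*k + 1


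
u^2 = u^2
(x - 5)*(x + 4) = x^2 - x - 20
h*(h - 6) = h^2 - 6*h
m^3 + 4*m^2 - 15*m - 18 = (m - 3)*(m + 1)*(m + 6)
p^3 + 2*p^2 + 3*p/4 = p*(p + 1/2)*(p + 3/2)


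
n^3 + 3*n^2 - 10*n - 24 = (n - 3)*(n + 2)*(n + 4)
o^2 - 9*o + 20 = (o - 5)*(o - 4)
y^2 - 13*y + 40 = (y - 8)*(y - 5)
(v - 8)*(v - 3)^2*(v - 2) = v^4 - 16*v^3 + 85*v^2 - 186*v + 144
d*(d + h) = d^2 + d*h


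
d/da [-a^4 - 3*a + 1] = -4*a^3 - 3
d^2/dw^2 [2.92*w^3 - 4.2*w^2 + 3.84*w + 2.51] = 17.52*w - 8.4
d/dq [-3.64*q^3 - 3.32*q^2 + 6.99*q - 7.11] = -10.92*q^2 - 6.64*q + 6.99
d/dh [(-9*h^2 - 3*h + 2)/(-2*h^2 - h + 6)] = (3*h^2 - 100*h - 16)/(4*h^4 + 4*h^3 - 23*h^2 - 12*h + 36)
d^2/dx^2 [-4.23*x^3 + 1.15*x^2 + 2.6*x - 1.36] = 2.3 - 25.38*x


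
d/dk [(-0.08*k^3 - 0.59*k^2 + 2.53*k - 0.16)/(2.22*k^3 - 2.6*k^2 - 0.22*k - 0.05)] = (1.5178*k^4 - 11.198*k^3 + 7.7854*k^2 - 0.773*k - 0.1617)/(4.9284*k^6 - 11.544*k^5 + 5.7832*k^4 + 0.922*k^3 + 0.3084*k^2 + 0.022*k + 0.0025)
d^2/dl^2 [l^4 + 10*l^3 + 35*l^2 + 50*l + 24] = 12*l^2 + 60*l + 70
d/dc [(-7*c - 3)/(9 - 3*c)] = -8/(c - 3)^2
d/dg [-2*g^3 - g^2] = 2*g*(-3*g - 1)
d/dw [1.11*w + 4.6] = 1.11000000000000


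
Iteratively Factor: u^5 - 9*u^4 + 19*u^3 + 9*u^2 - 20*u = (u)*(u^4 - 9*u^3 + 19*u^2 + 9*u - 20) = u*(u + 1)*(u^3 - 10*u^2 + 29*u - 20) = u*(u - 4)*(u + 1)*(u^2 - 6*u + 5) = u*(u - 4)*(u - 1)*(u + 1)*(u - 5)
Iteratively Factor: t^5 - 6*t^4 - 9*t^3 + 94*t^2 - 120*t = (t)*(t^4 - 6*t^3 - 9*t^2 + 94*t - 120) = t*(t + 4)*(t^3 - 10*t^2 + 31*t - 30) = t*(t - 5)*(t + 4)*(t^2 - 5*t + 6) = t*(t - 5)*(t - 3)*(t + 4)*(t - 2)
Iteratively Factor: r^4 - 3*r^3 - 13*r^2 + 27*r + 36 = (r + 1)*(r^3 - 4*r^2 - 9*r + 36) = (r + 1)*(r + 3)*(r^2 - 7*r + 12) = (r - 3)*(r + 1)*(r + 3)*(r - 4)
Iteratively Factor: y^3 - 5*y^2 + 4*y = (y)*(y^2 - 5*y + 4) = y*(y - 4)*(y - 1)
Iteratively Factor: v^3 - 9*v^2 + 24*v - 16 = (v - 1)*(v^2 - 8*v + 16) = (v - 4)*(v - 1)*(v - 4)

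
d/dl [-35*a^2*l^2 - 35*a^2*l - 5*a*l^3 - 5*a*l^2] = 5*a*(-14*a*l - 7*a - 3*l^2 - 2*l)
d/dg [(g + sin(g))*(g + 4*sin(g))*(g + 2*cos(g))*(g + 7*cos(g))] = -(g + sin(g))*(g + 4*sin(g))*(g + 2*cos(g))*(7*sin(g) - 1) - (g + sin(g))*(g + 4*sin(g))*(g + 7*cos(g))*(2*sin(g) - 1) + (g + sin(g))*(g + 2*cos(g))*(g + 7*cos(g))*(4*cos(g) + 1) + (g + 4*sin(g))*(g + 2*cos(g))*(g + 7*cos(g))*(cos(g) + 1)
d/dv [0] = 0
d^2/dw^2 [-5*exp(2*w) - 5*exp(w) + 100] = (-20*exp(w) - 5)*exp(w)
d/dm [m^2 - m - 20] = 2*m - 1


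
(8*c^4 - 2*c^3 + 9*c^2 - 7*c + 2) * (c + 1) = 8*c^5 + 6*c^4 + 7*c^3 + 2*c^2 - 5*c + 2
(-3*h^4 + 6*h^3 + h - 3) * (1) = -3*h^4 + 6*h^3 + h - 3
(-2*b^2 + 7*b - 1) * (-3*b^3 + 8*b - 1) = 6*b^5 - 21*b^4 - 13*b^3 + 58*b^2 - 15*b + 1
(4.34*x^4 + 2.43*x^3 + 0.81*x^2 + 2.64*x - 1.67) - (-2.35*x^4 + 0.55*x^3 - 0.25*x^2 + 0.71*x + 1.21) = 6.69*x^4 + 1.88*x^3 + 1.06*x^2 + 1.93*x - 2.88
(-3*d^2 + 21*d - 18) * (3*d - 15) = -9*d^3 + 108*d^2 - 369*d + 270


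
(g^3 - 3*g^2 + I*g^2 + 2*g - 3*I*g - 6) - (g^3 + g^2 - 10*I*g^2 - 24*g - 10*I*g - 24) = -4*g^2 + 11*I*g^2 + 26*g + 7*I*g + 18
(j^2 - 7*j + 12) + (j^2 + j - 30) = 2*j^2 - 6*j - 18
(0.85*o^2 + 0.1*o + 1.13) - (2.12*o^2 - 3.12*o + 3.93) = -1.27*o^2 + 3.22*o - 2.8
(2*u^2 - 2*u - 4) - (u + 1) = 2*u^2 - 3*u - 5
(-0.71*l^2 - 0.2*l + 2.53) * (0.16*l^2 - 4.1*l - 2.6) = -0.1136*l^4 + 2.879*l^3 + 3.0708*l^2 - 9.853*l - 6.578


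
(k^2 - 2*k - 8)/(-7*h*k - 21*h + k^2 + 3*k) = (-k^2 + 2*k + 8)/(7*h*k + 21*h - k^2 - 3*k)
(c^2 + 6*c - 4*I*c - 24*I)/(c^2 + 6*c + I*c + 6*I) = (c - 4*I)/(c + I)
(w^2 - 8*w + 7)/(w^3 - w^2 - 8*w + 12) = (w^2 - 8*w + 7)/(w^3 - w^2 - 8*w + 12)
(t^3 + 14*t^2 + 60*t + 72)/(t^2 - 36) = (t^2 + 8*t + 12)/(t - 6)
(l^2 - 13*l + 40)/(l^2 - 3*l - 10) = (l - 8)/(l + 2)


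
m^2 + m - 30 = (m - 5)*(m + 6)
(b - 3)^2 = b^2 - 6*b + 9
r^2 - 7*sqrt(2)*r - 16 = (r - 8*sqrt(2))*(r + sqrt(2))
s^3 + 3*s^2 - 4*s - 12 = (s - 2)*(s + 2)*(s + 3)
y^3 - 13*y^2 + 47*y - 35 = (y - 7)*(y - 5)*(y - 1)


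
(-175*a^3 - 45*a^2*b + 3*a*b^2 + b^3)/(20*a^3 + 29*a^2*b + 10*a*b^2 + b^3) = (-35*a^2 - 2*a*b + b^2)/(4*a^2 + 5*a*b + b^2)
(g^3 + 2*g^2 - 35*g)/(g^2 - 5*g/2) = 2*(g^2 + 2*g - 35)/(2*g - 5)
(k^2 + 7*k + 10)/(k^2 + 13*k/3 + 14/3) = 3*(k + 5)/(3*k + 7)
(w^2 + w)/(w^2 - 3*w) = (w + 1)/(w - 3)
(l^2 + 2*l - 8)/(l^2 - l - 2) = (l + 4)/(l + 1)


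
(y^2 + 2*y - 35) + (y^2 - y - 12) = 2*y^2 + y - 47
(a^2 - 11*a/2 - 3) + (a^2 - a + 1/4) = 2*a^2 - 13*a/2 - 11/4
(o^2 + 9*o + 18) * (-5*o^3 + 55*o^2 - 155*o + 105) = -5*o^5 + 10*o^4 + 250*o^3 - 300*o^2 - 1845*o + 1890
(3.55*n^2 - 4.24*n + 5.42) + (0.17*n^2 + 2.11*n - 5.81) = 3.72*n^2 - 2.13*n - 0.39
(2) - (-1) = 3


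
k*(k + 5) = k^2 + 5*k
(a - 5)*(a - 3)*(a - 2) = a^3 - 10*a^2 + 31*a - 30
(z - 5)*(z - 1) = z^2 - 6*z + 5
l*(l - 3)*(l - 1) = l^3 - 4*l^2 + 3*l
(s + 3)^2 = s^2 + 6*s + 9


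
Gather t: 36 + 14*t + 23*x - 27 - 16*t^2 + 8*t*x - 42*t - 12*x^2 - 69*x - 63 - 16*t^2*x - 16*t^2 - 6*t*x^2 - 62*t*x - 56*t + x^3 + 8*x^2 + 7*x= t^2*(-16*x - 32) + t*(-6*x^2 - 54*x - 84) + x^3 - 4*x^2 - 39*x - 54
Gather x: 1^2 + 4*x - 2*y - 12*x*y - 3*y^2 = x*(4 - 12*y) - 3*y^2 - 2*y + 1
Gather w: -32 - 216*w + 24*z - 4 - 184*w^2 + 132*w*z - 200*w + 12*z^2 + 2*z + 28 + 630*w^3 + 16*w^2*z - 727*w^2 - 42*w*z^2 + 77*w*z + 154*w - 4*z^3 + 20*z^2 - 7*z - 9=630*w^3 + w^2*(16*z - 911) + w*(-42*z^2 + 209*z - 262) - 4*z^3 + 32*z^2 + 19*z - 17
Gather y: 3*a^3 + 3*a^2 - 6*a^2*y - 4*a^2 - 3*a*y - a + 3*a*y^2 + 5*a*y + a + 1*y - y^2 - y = 3*a^3 - a^2 + y^2*(3*a - 1) + y*(-6*a^2 + 2*a)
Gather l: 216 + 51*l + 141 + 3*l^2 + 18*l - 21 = 3*l^2 + 69*l + 336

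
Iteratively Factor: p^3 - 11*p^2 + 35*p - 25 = (p - 5)*(p^2 - 6*p + 5) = (p - 5)*(p - 1)*(p - 5)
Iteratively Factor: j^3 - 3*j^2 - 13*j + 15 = (j + 3)*(j^2 - 6*j + 5) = (j - 5)*(j + 3)*(j - 1)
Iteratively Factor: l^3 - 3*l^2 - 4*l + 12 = (l - 3)*(l^2 - 4) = (l - 3)*(l - 2)*(l + 2)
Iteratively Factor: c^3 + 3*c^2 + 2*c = (c + 2)*(c^2 + c) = c*(c + 2)*(c + 1)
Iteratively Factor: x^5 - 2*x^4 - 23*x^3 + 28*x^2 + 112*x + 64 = (x + 4)*(x^4 - 6*x^3 + x^2 + 24*x + 16) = (x + 1)*(x + 4)*(x^3 - 7*x^2 + 8*x + 16) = (x - 4)*(x + 1)*(x + 4)*(x^2 - 3*x - 4) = (x - 4)^2*(x + 1)*(x + 4)*(x + 1)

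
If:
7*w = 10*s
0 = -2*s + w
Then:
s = 0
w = 0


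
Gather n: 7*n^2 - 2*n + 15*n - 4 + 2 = 7*n^2 + 13*n - 2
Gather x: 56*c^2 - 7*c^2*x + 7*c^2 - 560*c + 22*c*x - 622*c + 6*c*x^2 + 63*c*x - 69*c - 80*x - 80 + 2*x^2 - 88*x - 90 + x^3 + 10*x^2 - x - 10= 63*c^2 - 1251*c + x^3 + x^2*(6*c + 12) + x*(-7*c^2 + 85*c - 169) - 180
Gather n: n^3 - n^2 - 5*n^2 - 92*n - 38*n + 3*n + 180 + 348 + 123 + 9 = n^3 - 6*n^2 - 127*n + 660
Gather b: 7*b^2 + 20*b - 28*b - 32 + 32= 7*b^2 - 8*b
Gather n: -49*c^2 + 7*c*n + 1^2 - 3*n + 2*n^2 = -49*c^2 + 2*n^2 + n*(7*c - 3) + 1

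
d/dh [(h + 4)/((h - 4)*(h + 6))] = (-h^2 - 8*h - 32)/(h^4 + 4*h^3 - 44*h^2 - 96*h + 576)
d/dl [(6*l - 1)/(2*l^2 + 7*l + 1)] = (-12*l^2 + 4*l + 13)/(4*l^4 + 28*l^3 + 53*l^2 + 14*l + 1)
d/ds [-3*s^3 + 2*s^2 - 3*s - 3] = -9*s^2 + 4*s - 3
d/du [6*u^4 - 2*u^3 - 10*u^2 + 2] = 2*u*(12*u^2 - 3*u - 10)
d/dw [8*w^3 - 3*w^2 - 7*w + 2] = 24*w^2 - 6*w - 7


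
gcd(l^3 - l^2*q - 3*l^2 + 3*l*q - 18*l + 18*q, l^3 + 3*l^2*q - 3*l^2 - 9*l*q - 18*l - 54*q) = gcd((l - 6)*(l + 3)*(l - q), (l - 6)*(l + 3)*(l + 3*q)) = l^2 - 3*l - 18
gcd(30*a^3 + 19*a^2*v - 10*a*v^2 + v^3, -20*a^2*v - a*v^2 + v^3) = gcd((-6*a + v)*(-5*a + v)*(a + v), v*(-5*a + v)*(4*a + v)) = -5*a + v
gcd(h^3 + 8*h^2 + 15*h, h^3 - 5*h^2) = h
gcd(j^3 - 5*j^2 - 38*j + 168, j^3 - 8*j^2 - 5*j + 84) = j^2 - 11*j + 28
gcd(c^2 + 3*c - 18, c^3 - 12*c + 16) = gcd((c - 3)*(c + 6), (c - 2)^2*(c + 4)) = 1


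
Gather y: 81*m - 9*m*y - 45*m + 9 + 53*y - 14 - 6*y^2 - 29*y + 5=36*m - 6*y^2 + y*(24 - 9*m)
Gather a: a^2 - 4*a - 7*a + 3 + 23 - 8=a^2 - 11*a + 18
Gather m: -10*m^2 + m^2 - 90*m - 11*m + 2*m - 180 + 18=-9*m^2 - 99*m - 162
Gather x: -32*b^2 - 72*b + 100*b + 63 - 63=-32*b^2 + 28*b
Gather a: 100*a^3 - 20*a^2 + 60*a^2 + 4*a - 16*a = 100*a^3 + 40*a^2 - 12*a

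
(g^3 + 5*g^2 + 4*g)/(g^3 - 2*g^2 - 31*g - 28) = g/(g - 7)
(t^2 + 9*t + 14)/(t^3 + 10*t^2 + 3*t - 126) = (t + 2)/(t^2 + 3*t - 18)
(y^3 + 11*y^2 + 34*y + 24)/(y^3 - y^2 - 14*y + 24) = (y^2 + 7*y + 6)/(y^2 - 5*y + 6)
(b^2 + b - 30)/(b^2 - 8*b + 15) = (b + 6)/(b - 3)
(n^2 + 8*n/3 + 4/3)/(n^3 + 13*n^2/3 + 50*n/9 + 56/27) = 9*(n + 2)/(9*n^2 + 33*n + 28)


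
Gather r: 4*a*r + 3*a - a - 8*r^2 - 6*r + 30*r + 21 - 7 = 2*a - 8*r^2 + r*(4*a + 24) + 14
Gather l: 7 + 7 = 14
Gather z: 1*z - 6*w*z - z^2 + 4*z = -z^2 + z*(5 - 6*w)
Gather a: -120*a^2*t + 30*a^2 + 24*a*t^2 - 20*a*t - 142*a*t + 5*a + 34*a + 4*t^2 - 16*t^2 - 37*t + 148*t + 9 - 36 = a^2*(30 - 120*t) + a*(24*t^2 - 162*t + 39) - 12*t^2 + 111*t - 27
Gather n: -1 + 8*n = 8*n - 1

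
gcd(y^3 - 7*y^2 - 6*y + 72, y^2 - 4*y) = y - 4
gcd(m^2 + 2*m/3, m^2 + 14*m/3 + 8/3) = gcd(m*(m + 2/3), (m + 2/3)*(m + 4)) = m + 2/3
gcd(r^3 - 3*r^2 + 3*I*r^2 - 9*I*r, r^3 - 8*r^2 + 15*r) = r^2 - 3*r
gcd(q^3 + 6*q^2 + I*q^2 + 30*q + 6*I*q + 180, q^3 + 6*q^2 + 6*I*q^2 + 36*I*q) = q^2 + q*(6 + 6*I) + 36*I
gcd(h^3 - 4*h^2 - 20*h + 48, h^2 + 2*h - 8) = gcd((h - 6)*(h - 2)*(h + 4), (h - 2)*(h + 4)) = h^2 + 2*h - 8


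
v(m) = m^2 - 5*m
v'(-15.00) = -35.00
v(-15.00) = 300.00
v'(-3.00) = -11.00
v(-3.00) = 24.00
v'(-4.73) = -14.46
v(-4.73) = 46.02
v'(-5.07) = -15.14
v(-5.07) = 51.05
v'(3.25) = 1.50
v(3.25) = -5.69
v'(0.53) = -3.94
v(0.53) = -2.37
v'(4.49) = 3.98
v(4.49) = -2.29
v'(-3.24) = -11.48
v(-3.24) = 26.70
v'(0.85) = -3.30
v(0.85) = -3.53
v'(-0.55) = -6.10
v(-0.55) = 3.05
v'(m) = 2*m - 5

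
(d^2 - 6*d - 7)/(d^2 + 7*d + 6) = (d - 7)/(d + 6)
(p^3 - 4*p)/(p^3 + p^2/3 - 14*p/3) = 3*(p + 2)/(3*p + 7)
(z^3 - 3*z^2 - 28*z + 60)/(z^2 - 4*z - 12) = (z^2 + 3*z - 10)/(z + 2)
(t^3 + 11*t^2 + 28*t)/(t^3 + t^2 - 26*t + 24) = t*(t^2 + 11*t + 28)/(t^3 + t^2 - 26*t + 24)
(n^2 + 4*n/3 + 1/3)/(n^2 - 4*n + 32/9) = 3*(3*n^2 + 4*n + 1)/(9*n^2 - 36*n + 32)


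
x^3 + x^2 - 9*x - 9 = (x - 3)*(x + 1)*(x + 3)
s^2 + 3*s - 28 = (s - 4)*(s + 7)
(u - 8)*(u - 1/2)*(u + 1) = u^3 - 15*u^2/2 - 9*u/2 + 4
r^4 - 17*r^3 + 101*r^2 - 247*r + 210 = (r - 7)*(r - 5)*(r - 3)*(r - 2)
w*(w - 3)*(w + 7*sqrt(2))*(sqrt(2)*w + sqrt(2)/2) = sqrt(2)*w^4 - 5*sqrt(2)*w^3/2 + 14*w^3 - 35*w^2 - 3*sqrt(2)*w^2/2 - 21*w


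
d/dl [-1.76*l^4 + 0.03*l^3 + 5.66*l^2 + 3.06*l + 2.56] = -7.04*l^3 + 0.09*l^2 + 11.32*l + 3.06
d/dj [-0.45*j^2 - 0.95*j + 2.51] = -0.9*j - 0.95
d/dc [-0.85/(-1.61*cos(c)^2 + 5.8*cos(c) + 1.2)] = (2.737*cos(c) - 4.93)*sin(c)/(-1.61*cos(c)^2 + 5.8*cos(c) + 1.2)^2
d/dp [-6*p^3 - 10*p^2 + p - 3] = -18*p^2 - 20*p + 1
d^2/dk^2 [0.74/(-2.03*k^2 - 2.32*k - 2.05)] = (6.098932*k^2 + 6.970208*k - 0.74*(4.06*k + 2.32)*(8.12*k + 4.64) + 6.15902)/(2.03*k^2 + 2.32*k + 2.05)^3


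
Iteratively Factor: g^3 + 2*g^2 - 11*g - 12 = (g + 4)*(g^2 - 2*g - 3) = (g + 1)*(g + 4)*(g - 3)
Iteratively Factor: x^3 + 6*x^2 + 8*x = (x + 4)*(x^2 + 2*x) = x*(x + 4)*(x + 2)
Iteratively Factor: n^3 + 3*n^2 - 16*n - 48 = (n + 4)*(n^2 - n - 12) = (n - 4)*(n + 4)*(n + 3)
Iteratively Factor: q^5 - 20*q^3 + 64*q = (q - 4)*(q^4 + 4*q^3 - 4*q^2 - 16*q) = (q - 4)*(q + 2)*(q^3 + 2*q^2 - 8*q) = (q - 4)*(q - 2)*(q + 2)*(q^2 + 4*q) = (q - 4)*(q - 2)*(q + 2)*(q + 4)*(q)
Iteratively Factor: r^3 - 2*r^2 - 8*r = (r)*(r^2 - 2*r - 8) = r*(r + 2)*(r - 4)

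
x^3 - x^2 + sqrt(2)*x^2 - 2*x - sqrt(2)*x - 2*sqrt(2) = (x - 2)*(x + 1)*(x + sqrt(2))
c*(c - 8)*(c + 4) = c^3 - 4*c^2 - 32*c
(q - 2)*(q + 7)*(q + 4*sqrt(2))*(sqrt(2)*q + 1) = sqrt(2)*q^4 + 5*sqrt(2)*q^3 + 9*q^3 - 10*sqrt(2)*q^2 + 45*q^2 - 126*q + 20*sqrt(2)*q - 56*sqrt(2)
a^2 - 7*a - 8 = (a - 8)*(a + 1)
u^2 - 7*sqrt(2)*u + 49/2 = (u - 7*sqrt(2)/2)^2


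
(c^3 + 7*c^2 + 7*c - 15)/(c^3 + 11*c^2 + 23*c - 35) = (c + 3)/(c + 7)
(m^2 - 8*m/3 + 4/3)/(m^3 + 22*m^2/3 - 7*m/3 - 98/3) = (3*m - 2)/(3*m^2 + 28*m + 49)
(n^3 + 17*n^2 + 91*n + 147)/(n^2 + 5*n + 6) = (n^2 + 14*n + 49)/(n + 2)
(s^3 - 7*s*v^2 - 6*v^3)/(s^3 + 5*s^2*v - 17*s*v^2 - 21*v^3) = (s + 2*v)/(s + 7*v)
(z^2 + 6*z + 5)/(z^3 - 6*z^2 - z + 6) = (z + 5)/(z^2 - 7*z + 6)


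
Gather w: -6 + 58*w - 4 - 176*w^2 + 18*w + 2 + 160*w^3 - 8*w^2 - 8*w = 160*w^3 - 184*w^2 + 68*w - 8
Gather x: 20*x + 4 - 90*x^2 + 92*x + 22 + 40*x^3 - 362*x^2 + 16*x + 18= 40*x^3 - 452*x^2 + 128*x + 44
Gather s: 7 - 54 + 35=-12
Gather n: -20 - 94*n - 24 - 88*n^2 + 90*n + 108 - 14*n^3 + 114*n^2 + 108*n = -14*n^3 + 26*n^2 + 104*n + 64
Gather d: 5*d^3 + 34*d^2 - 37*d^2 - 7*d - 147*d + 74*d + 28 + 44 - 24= 5*d^3 - 3*d^2 - 80*d + 48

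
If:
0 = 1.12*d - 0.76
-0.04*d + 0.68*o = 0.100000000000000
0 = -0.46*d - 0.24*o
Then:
No Solution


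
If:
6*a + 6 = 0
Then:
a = -1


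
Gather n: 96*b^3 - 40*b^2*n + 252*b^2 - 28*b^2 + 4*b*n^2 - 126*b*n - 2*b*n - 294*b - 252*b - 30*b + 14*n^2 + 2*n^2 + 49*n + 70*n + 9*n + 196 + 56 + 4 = 96*b^3 + 224*b^2 - 576*b + n^2*(4*b + 16) + n*(-40*b^2 - 128*b + 128) + 256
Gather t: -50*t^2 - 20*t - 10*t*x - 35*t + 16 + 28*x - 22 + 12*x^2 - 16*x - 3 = -50*t^2 + t*(-10*x - 55) + 12*x^2 + 12*x - 9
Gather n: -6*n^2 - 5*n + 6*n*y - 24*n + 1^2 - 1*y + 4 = -6*n^2 + n*(6*y - 29) - y + 5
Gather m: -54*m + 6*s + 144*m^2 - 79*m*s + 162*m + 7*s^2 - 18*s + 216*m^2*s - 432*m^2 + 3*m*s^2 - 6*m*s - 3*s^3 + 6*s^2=m^2*(216*s - 288) + m*(3*s^2 - 85*s + 108) - 3*s^3 + 13*s^2 - 12*s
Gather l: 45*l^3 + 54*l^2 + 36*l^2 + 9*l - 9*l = 45*l^3 + 90*l^2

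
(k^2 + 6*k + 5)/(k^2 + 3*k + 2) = (k + 5)/(k + 2)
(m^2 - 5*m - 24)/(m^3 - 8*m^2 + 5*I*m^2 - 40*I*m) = (m + 3)/(m*(m + 5*I))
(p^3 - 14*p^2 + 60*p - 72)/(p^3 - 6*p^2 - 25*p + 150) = (p^2 - 8*p + 12)/(p^2 - 25)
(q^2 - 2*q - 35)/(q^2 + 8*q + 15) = (q - 7)/(q + 3)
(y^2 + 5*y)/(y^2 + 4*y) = (y + 5)/(y + 4)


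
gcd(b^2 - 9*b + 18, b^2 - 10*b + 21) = b - 3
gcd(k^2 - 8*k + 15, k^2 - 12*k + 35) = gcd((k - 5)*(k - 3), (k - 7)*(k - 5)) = k - 5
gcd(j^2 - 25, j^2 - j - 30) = j + 5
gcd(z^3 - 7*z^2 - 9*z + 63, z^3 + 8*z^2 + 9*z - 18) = z + 3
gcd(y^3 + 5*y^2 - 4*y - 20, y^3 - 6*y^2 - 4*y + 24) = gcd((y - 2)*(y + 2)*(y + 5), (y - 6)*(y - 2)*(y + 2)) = y^2 - 4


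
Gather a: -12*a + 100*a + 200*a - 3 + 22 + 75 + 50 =288*a + 144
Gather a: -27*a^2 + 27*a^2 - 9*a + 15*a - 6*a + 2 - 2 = 0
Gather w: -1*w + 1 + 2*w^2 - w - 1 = 2*w^2 - 2*w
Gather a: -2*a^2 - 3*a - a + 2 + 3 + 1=-2*a^2 - 4*a + 6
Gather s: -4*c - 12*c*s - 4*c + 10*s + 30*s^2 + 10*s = -8*c + 30*s^2 + s*(20 - 12*c)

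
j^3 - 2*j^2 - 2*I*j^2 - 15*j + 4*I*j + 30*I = (j - 5)*(j + 3)*(j - 2*I)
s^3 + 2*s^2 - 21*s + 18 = (s - 3)*(s - 1)*(s + 6)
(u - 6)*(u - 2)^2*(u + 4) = u^4 - 6*u^3 - 12*u^2 + 88*u - 96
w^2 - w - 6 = (w - 3)*(w + 2)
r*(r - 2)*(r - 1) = r^3 - 3*r^2 + 2*r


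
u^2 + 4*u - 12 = (u - 2)*(u + 6)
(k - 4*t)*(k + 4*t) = k^2 - 16*t^2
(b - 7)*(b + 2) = b^2 - 5*b - 14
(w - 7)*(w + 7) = w^2 - 49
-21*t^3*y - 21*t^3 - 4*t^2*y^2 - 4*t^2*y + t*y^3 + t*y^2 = (-7*t + y)*(3*t + y)*(t*y + t)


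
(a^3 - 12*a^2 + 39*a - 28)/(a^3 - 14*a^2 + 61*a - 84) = (a - 1)/(a - 3)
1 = 1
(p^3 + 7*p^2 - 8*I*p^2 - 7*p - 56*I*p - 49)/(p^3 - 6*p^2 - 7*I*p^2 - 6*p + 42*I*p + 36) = (p^2 + 7*p*(1 - I) - 49*I)/(p^2 - 6*p*(1 + I) + 36*I)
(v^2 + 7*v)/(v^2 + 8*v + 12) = v*(v + 7)/(v^2 + 8*v + 12)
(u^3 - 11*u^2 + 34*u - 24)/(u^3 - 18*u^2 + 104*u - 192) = (u - 1)/(u - 8)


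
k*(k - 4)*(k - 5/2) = k^3 - 13*k^2/2 + 10*k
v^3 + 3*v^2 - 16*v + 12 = (v - 2)*(v - 1)*(v + 6)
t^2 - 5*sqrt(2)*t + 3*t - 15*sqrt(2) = (t + 3)*(t - 5*sqrt(2))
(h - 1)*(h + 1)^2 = h^3 + h^2 - h - 1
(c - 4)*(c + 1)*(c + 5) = c^3 + 2*c^2 - 19*c - 20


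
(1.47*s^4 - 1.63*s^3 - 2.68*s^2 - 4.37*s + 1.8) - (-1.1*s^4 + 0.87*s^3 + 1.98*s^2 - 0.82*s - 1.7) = 2.57*s^4 - 2.5*s^3 - 4.66*s^2 - 3.55*s + 3.5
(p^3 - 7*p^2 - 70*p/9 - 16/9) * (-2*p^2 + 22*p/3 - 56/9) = -2*p^5 + 64*p^4/3 - 42*p^3 - 268*p^2/27 + 2864*p/81 + 896/81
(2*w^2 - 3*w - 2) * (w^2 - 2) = 2*w^4 - 3*w^3 - 6*w^2 + 6*w + 4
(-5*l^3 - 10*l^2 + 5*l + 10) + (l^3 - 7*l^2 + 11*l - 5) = -4*l^3 - 17*l^2 + 16*l + 5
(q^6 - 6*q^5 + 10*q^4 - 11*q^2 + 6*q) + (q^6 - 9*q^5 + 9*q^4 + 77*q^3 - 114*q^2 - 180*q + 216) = 2*q^6 - 15*q^5 + 19*q^4 + 77*q^3 - 125*q^2 - 174*q + 216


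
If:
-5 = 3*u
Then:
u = -5/3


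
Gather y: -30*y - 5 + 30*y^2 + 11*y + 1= 30*y^2 - 19*y - 4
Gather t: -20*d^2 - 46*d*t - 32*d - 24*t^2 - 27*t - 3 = -20*d^2 - 32*d - 24*t^2 + t*(-46*d - 27) - 3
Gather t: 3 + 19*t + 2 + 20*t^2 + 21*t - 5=20*t^2 + 40*t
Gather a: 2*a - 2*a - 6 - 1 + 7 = 0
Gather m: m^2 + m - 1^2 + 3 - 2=m^2 + m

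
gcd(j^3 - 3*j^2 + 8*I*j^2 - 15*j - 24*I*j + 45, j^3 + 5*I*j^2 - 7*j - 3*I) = j + 3*I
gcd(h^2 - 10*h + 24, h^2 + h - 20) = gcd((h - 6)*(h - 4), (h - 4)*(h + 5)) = h - 4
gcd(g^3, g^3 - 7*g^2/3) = g^2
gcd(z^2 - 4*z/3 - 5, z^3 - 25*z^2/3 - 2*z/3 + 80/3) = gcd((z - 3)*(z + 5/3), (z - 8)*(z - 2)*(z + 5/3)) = z + 5/3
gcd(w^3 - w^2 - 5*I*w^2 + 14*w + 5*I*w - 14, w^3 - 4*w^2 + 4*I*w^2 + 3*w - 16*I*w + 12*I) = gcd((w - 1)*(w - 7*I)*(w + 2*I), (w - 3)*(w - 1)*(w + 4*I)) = w - 1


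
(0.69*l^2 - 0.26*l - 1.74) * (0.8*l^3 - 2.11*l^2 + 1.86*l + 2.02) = 0.552*l^5 - 1.6639*l^4 + 0.44*l^3 + 4.5816*l^2 - 3.7616*l - 3.5148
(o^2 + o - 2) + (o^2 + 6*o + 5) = 2*o^2 + 7*o + 3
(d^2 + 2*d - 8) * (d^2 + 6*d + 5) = d^4 + 8*d^3 + 9*d^2 - 38*d - 40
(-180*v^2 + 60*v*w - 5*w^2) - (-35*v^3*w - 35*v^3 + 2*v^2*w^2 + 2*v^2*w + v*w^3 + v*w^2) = 35*v^3*w + 35*v^3 - 2*v^2*w^2 - 2*v^2*w - 180*v^2 - v*w^3 - v*w^2 + 60*v*w - 5*w^2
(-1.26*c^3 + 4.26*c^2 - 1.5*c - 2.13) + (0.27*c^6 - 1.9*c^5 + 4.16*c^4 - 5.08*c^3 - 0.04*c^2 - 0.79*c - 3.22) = 0.27*c^6 - 1.9*c^5 + 4.16*c^4 - 6.34*c^3 + 4.22*c^2 - 2.29*c - 5.35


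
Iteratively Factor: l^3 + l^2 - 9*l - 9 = (l + 3)*(l^2 - 2*l - 3) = (l - 3)*(l + 3)*(l + 1)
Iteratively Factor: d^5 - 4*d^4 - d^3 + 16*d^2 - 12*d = (d - 3)*(d^4 - d^3 - 4*d^2 + 4*d) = (d - 3)*(d + 2)*(d^3 - 3*d^2 + 2*d) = d*(d - 3)*(d + 2)*(d^2 - 3*d + 2) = d*(d - 3)*(d - 1)*(d + 2)*(d - 2)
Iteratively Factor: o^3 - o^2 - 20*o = (o - 5)*(o^2 + 4*o) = o*(o - 5)*(o + 4)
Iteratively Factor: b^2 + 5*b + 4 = (b + 1)*(b + 4)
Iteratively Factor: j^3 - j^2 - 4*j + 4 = (j + 2)*(j^2 - 3*j + 2) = (j - 1)*(j + 2)*(j - 2)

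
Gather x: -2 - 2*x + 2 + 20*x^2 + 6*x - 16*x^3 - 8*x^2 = -16*x^3 + 12*x^2 + 4*x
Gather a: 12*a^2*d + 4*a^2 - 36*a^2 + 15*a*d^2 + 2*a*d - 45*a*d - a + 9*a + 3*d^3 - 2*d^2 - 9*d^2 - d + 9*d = a^2*(12*d - 32) + a*(15*d^2 - 43*d + 8) + 3*d^3 - 11*d^2 + 8*d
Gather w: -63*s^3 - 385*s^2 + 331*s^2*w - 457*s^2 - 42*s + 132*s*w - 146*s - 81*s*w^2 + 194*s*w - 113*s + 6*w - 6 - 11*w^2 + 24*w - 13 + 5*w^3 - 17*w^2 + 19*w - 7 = -63*s^3 - 842*s^2 - 301*s + 5*w^3 + w^2*(-81*s - 28) + w*(331*s^2 + 326*s + 49) - 26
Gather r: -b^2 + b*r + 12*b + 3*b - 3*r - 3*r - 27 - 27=-b^2 + 15*b + r*(b - 6) - 54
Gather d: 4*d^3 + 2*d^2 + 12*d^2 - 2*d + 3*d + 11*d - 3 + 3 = 4*d^3 + 14*d^2 + 12*d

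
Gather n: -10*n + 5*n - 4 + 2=-5*n - 2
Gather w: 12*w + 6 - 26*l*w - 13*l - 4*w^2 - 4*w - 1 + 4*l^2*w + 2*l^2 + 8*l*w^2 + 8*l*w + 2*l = 2*l^2 - 11*l + w^2*(8*l - 4) + w*(4*l^2 - 18*l + 8) + 5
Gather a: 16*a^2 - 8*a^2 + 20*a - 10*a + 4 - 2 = 8*a^2 + 10*a + 2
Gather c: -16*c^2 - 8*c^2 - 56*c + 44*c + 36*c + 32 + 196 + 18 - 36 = -24*c^2 + 24*c + 210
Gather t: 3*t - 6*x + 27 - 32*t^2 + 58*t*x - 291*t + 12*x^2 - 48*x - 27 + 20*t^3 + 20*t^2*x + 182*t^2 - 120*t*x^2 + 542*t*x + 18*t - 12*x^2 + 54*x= 20*t^3 + t^2*(20*x + 150) + t*(-120*x^2 + 600*x - 270)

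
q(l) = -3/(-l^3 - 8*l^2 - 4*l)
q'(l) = -3*(3*l^2 + 16*l + 4)/(-l^3 - 8*l^2 - 4*l)^2 = 3*(-3*l^2 - 16*l - 4)/(l^2*(l^2 + 8*l + 4)^2)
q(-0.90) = 1.39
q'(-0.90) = 5.17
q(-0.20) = -6.15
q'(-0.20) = -11.59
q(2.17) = 0.05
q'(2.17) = -0.05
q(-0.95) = 1.17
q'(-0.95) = 3.88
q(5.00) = 0.01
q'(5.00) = -0.00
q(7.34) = 0.00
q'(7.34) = -0.00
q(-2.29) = 0.14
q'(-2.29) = 0.12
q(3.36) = 0.02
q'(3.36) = -0.01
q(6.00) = 0.01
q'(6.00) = 0.00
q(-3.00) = 0.09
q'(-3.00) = 0.05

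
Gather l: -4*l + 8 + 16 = 24 - 4*l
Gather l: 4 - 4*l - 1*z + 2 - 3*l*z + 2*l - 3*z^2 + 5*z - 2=l*(-3*z - 2) - 3*z^2 + 4*z + 4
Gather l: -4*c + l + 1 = -4*c + l + 1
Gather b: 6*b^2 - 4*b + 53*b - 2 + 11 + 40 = 6*b^2 + 49*b + 49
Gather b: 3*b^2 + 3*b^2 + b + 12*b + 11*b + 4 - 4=6*b^2 + 24*b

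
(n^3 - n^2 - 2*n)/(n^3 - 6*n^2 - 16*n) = (-n^2 + n + 2)/(-n^2 + 6*n + 16)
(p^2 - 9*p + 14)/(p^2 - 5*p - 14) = (p - 2)/(p + 2)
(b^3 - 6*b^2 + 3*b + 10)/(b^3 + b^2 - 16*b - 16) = (b^2 - 7*b + 10)/(b^2 - 16)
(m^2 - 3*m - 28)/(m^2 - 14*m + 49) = (m + 4)/(m - 7)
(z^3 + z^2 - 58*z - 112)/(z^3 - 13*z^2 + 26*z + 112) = (z + 7)/(z - 7)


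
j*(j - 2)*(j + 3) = j^3 + j^2 - 6*j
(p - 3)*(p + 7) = p^2 + 4*p - 21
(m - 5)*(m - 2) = m^2 - 7*m + 10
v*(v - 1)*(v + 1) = v^3 - v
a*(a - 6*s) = a^2 - 6*a*s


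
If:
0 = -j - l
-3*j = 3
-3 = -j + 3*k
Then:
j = -1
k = -4/3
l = 1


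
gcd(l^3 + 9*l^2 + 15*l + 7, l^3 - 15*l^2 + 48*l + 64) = l + 1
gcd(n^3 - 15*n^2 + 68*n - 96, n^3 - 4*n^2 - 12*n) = 1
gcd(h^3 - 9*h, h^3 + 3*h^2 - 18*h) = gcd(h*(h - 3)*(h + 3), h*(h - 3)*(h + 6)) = h^2 - 3*h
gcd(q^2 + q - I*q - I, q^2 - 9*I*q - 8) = q - I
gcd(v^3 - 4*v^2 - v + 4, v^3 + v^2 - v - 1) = v^2 - 1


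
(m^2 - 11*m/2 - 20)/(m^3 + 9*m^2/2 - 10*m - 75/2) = (m - 8)/(m^2 + 2*m - 15)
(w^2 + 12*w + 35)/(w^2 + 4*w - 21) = (w + 5)/(w - 3)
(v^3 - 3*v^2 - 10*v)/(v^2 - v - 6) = v*(v - 5)/(v - 3)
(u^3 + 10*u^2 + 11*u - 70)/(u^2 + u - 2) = (u^3 + 10*u^2 + 11*u - 70)/(u^2 + u - 2)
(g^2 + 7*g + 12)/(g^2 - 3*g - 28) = (g + 3)/(g - 7)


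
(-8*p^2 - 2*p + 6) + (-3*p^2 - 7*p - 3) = -11*p^2 - 9*p + 3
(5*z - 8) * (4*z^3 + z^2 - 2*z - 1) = 20*z^4 - 27*z^3 - 18*z^2 + 11*z + 8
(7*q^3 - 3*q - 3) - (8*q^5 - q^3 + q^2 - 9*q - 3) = -8*q^5 + 8*q^3 - q^2 + 6*q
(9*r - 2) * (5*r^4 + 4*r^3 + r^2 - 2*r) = 45*r^5 + 26*r^4 + r^3 - 20*r^2 + 4*r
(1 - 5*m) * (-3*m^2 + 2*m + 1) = 15*m^3 - 13*m^2 - 3*m + 1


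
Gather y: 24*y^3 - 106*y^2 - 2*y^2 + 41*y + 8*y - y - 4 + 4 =24*y^3 - 108*y^2 + 48*y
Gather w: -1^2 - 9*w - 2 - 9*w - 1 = -18*w - 4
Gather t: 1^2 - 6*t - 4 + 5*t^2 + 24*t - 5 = 5*t^2 + 18*t - 8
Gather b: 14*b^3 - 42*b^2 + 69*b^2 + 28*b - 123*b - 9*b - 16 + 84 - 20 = 14*b^3 + 27*b^2 - 104*b + 48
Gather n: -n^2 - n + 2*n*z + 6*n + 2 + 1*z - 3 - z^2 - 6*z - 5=-n^2 + n*(2*z + 5) - z^2 - 5*z - 6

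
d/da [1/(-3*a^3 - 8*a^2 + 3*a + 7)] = (9*a^2 + 16*a - 3)/(3*a^3 + 8*a^2 - 3*a - 7)^2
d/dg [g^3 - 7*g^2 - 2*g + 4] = 3*g^2 - 14*g - 2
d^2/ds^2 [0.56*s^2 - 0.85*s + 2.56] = 1.12000000000000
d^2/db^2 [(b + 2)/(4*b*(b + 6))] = (b^3 + 6*b^2 + 36*b + 72)/(2*b^3*(b^3 + 18*b^2 + 108*b + 216))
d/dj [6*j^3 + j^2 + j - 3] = 18*j^2 + 2*j + 1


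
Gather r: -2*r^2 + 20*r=-2*r^2 + 20*r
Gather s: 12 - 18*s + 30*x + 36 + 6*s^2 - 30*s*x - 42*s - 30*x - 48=6*s^2 + s*(-30*x - 60)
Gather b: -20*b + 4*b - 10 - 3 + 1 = -16*b - 12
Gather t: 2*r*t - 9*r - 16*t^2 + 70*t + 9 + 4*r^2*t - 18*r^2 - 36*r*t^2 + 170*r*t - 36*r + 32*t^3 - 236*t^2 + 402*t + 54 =-18*r^2 - 45*r + 32*t^3 + t^2*(-36*r - 252) + t*(4*r^2 + 172*r + 472) + 63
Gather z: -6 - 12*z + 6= -12*z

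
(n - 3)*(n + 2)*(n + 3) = n^3 + 2*n^2 - 9*n - 18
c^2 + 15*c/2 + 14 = (c + 7/2)*(c + 4)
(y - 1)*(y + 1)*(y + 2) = y^3 + 2*y^2 - y - 2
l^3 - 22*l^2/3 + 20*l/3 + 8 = (l - 6)*(l - 2)*(l + 2/3)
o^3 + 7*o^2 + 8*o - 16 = (o - 1)*(o + 4)^2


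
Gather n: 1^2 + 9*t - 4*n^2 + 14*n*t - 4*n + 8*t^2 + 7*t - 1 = -4*n^2 + n*(14*t - 4) + 8*t^2 + 16*t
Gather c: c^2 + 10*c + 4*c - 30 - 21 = c^2 + 14*c - 51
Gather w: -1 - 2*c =-2*c - 1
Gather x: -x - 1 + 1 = -x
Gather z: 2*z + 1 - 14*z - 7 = -12*z - 6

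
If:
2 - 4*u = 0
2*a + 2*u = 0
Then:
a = -1/2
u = 1/2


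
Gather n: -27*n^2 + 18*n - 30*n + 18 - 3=-27*n^2 - 12*n + 15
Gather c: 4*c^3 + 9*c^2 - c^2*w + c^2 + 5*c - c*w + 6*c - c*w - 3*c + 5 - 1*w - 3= 4*c^3 + c^2*(10 - w) + c*(8 - 2*w) - w + 2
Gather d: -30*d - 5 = -30*d - 5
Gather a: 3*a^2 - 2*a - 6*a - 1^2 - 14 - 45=3*a^2 - 8*a - 60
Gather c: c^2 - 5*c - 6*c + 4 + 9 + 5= c^2 - 11*c + 18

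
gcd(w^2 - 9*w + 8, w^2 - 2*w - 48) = w - 8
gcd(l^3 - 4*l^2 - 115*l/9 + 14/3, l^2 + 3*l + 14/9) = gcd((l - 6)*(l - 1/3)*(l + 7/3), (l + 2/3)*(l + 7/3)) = l + 7/3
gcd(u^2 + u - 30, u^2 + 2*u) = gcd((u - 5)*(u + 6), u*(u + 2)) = 1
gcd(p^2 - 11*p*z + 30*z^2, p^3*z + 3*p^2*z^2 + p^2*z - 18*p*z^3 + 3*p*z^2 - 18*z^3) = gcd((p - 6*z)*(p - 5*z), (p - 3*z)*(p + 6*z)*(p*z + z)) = 1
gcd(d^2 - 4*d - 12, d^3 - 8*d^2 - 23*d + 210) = d - 6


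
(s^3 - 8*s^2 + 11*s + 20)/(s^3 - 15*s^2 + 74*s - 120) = (s + 1)/(s - 6)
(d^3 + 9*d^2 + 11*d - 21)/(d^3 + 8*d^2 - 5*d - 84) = (d^2 + 2*d - 3)/(d^2 + d - 12)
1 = 1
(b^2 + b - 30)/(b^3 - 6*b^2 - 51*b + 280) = (b + 6)/(b^2 - b - 56)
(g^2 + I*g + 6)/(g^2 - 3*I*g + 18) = (g - 2*I)/(g - 6*I)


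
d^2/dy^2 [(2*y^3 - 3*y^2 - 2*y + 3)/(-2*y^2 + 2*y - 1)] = 2*(16*y^3 - 42*y^2 + 18*y + 1)/(8*y^6 - 24*y^5 + 36*y^4 - 32*y^3 + 18*y^2 - 6*y + 1)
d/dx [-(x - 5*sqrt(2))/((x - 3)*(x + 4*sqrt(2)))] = ((x - 3)*(x - 5*sqrt(2)) - (x - 3)*(x + 4*sqrt(2)) + (x - 5*sqrt(2))*(x + 4*sqrt(2)))/((x - 3)^2*(x + 4*sqrt(2))^2)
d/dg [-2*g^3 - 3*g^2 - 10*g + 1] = -6*g^2 - 6*g - 10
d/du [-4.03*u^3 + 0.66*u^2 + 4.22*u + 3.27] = -12.09*u^2 + 1.32*u + 4.22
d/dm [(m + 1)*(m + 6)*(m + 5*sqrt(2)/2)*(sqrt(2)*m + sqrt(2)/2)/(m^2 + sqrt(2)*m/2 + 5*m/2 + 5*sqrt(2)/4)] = (16*sqrt(2)*m^5 + 64*m^4 + 120*sqrt(2)*m^4 + 400*m^3 + 340*sqrt(2)*m^3 + 466*sqrt(2)*m^2 + 896*m^2 + 140*m + 750*sqrt(2)*m - 240 + 415*sqrt(2))/(8*m^4 + 8*sqrt(2)*m^3 + 40*m^3 + 54*m^2 + 40*sqrt(2)*m^2 + 20*m + 50*sqrt(2)*m + 25)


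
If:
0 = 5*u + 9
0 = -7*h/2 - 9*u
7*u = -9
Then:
No Solution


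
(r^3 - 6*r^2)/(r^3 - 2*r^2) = (r - 6)/(r - 2)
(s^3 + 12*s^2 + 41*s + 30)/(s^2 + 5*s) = s + 7 + 6/s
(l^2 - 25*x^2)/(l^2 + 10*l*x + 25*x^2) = (l - 5*x)/(l + 5*x)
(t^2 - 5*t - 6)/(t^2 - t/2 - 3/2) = 2*(t - 6)/(2*t - 3)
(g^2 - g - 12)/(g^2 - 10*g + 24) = (g + 3)/(g - 6)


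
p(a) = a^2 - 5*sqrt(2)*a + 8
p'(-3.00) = -13.07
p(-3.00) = 38.21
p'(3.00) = -1.07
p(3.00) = -4.21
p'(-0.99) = -9.05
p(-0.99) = 15.98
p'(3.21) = -0.65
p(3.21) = -4.39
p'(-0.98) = -9.03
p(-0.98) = 15.89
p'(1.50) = -4.07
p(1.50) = -0.36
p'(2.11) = -2.85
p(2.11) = -2.47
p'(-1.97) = -11.01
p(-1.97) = 25.81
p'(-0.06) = -7.19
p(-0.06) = 8.43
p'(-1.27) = -9.61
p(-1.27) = 18.59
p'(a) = 2*a - 5*sqrt(2)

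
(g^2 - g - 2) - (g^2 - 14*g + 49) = 13*g - 51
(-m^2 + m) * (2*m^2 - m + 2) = -2*m^4 + 3*m^3 - 3*m^2 + 2*m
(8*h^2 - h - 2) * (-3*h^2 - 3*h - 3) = -24*h^4 - 21*h^3 - 15*h^2 + 9*h + 6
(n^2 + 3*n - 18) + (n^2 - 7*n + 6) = 2*n^2 - 4*n - 12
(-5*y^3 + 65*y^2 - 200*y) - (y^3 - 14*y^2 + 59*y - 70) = -6*y^3 + 79*y^2 - 259*y + 70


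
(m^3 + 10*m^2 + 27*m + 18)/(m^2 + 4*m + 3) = m + 6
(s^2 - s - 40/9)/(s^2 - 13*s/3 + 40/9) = (3*s + 5)/(3*s - 5)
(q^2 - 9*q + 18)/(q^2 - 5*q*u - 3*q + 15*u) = (q - 6)/(q - 5*u)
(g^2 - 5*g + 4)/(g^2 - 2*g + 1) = (g - 4)/(g - 1)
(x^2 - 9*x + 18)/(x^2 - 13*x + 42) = (x - 3)/(x - 7)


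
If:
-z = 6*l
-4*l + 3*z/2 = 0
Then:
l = 0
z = 0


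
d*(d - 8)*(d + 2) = d^3 - 6*d^2 - 16*d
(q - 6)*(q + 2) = q^2 - 4*q - 12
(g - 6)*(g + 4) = g^2 - 2*g - 24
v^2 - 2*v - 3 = (v - 3)*(v + 1)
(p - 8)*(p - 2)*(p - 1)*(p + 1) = p^4 - 10*p^3 + 15*p^2 + 10*p - 16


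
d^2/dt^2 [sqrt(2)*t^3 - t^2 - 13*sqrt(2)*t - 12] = 6*sqrt(2)*t - 2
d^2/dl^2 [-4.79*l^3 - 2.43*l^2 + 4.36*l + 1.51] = -28.74*l - 4.86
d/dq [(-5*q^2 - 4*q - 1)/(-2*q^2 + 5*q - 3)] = (-33*q^2 + 26*q + 17)/(4*q^4 - 20*q^3 + 37*q^2 - 30*q + 9)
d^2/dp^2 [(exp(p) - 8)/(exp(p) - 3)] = 5*(-exp(p) - 3)*exp(p)/(exp(3*p) - 9*exp(2*p) + 27*exp(p) - 27)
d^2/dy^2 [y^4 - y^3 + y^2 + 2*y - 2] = 12*y^2 - 6*y + 2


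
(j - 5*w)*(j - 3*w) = j^2 - 8*j*w + 15*w^2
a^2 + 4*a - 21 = (a - 3)*(a + 7)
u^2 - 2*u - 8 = (u - 4)*(u + 2)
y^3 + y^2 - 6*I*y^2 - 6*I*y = y*(y + 1)*(y - 6*I)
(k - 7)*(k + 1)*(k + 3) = k^3 - 3*k^2 - 25*k - 21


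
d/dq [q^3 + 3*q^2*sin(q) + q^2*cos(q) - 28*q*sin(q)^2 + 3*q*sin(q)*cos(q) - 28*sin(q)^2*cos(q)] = -q^2*sin(q) + 3*q^2*cos(q) + 3*q^2 + 6*q*sin(q) - 28*q*sin(2*q) + 2*q*cos(q) + 3*q*cos(2*q) + 7*sin(q) + 3*sin(2*q)/2 - 21*sin(3*q) + 14*cos(2*q) - 14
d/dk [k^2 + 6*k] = 2*k + 6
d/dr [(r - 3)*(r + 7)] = 2*r + 4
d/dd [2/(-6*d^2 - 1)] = 24*d/(6*d^2 + 1)^2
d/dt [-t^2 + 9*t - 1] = 9 - 2*t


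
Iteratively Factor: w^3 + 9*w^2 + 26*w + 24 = (w + 3)*(w^2 + 6*w + 8) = (w + 3)*(w + 4)*(w + 2)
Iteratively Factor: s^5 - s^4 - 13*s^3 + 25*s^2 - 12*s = (s - 1)*(s^4 - 13*s^2 + 12*s) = (s - 3)*(s - 1)*(s^3 + 3*s^2 - 4*s) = s*(s - 3)*(s - 1)*(s^2 + 3*s - 4) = s*(s - 3)*(s - 1)*(s + 4)*(s - 1)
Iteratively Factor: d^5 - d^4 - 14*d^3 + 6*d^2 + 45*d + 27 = (d + 1)*(d^4 - 2*d^3 - 12*d^2 + 18*d + 27) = (d - 3)*(d + 1)*(d^3 + d^2 - 9*d - 9) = (d - 3)*(d + 1)^2*(d^2 - 9) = (d - 3)^2*(d + 1)^2*(d + 3)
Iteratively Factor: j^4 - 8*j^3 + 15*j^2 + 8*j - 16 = (j - 4)*(j^3 - 4*j^2 - j + 4) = (j - 4)*(j - 1)*(j^2 - 3*j - 4) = (j - 4)*(j - 1)*(j + 1)*(j - 4)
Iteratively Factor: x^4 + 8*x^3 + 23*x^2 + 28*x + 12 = (x + 2)*(x^3 + 6*x^2 + 11*x + 6) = (x + 1)*(x + 2)*(x^2 + 5*x + 6) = (x + 1)*(x + 2)*(x + 3)*(x + 2)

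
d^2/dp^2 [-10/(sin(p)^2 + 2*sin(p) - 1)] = 20*(2*sin(p)^4 + 3*sin(p)^3 + sin(p)^2 - 5*sin(p) - 5)/(2*sin(p) - cos(p)^2)^3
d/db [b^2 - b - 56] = 2*b - 1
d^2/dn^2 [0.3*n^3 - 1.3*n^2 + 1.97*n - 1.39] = 1.8*n - 2.6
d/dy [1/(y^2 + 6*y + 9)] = 2*(-y - 3)/(y^2 + 6*y + 9)^2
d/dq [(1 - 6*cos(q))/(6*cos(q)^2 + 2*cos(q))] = (-18*sin(q) + sin(q)/cos(q)^2 + 6*tan(q))/(2*(3*cos(q) + 1)^2)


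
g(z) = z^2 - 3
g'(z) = 2*z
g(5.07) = 22.70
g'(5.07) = 10.14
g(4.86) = 20.62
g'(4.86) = 9.72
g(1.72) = -0.04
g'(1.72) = 3.44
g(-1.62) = -0.38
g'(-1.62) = -3.24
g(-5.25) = 24.56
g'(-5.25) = -10.50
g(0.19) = -2.96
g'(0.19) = 0.38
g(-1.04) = -1.92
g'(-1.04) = -2.08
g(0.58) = -2.66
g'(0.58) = 1.16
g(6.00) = 33.00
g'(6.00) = 12.00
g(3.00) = 6.00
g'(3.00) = 6.00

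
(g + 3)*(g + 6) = g^2 + 9*g + 18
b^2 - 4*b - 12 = (b - 6)*(b + 2)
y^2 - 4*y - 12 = (y - 6)*(y + 2)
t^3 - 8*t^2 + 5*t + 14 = (t - 7)*(t - 2)*(t + 1)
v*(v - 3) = v^2 - 3*v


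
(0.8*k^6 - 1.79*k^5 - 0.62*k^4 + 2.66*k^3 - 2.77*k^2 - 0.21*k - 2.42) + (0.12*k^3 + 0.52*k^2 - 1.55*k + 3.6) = 0.8*k^6 - 1.79*k^5 - 0.62*k^4 + 2.78*k^3 - 2.25*k^2 - 1.76*k + 1.18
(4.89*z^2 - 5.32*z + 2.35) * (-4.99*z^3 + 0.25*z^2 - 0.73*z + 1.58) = -24.4011*z^5 + 27.7693*z^4 - 16.6262*z^3 + 12.1973*z^2 - 10.1211*z + 3.713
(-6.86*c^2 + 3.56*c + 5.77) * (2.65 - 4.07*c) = 27.9202*c^3 - 32.6682*c^2 - 14.0499*c + 15.2905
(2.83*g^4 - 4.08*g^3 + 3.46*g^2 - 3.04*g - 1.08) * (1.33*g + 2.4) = 3.7639*g^5 + 1.3656*g^4 - 5.1902*g^3 + 4.2608*g^2 - 8.7324*g - 2.592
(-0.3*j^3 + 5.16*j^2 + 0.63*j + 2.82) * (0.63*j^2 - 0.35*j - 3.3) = -0.189*j^5 + 3.3558*j^4 - 0.4191*j^3 - 15.4719*j^2 - 3.066*j - 9.306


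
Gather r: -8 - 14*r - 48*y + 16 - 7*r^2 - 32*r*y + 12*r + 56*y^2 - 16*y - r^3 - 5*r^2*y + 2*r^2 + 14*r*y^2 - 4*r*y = -r^3 + r^2*(-5*y - 5) + r*(14*y^2 - 36*y - 2) + 56*y^2 - 64*y + 8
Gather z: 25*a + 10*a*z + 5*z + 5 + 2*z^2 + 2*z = 25*a + 2*z^2 + z*(10*a + 7) + 5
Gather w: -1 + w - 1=w - 2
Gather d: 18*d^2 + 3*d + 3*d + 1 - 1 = 18*d^2 + 6*d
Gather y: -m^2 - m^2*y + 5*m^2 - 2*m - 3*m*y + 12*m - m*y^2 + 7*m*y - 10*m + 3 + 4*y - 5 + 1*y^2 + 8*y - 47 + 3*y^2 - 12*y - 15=4*m^2 + y^2*(4 - m) + y*(-m^2 + 4*m) - 64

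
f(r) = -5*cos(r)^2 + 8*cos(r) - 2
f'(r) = 10*sin(r)*cos(r) - 8*sin(r)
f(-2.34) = -9.98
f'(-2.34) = 10.75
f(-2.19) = -8.33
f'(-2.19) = 11.24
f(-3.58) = -13.34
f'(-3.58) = -7.24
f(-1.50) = -1.46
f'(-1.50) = 7.27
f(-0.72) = 1.19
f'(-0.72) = 0.32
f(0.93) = 1.00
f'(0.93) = -1.62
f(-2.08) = -7.09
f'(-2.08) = 11.24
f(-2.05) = -6.75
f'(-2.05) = 11.19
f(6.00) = 1.07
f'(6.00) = -0.45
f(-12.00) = 1.19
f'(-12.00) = 0.24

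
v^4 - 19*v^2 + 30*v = v*(v - 3)*(v - 2)*(v + 5)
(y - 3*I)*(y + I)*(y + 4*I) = y^3 + 2*I*y^2 + 11*y + 12*I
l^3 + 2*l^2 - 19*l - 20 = (l - 4)*(l + 1)*(l + 5)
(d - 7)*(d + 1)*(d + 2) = d^3 - 4*d^2 - 19*d - 14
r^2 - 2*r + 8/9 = (r - 4/3)*(r - 2/3)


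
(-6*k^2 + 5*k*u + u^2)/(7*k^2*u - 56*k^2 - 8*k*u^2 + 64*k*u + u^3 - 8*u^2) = (6*k + u)/(-7*k*u + 56*k + u^2 - 8*u)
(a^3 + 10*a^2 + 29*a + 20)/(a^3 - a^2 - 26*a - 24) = (a + 5)/(a - 6)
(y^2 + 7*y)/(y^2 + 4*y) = (y + 7)/(y + 4)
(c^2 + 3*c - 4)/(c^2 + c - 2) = (c + 4)/(c + 2)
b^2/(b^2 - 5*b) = b/(b - 5)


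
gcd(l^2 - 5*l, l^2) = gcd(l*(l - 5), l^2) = l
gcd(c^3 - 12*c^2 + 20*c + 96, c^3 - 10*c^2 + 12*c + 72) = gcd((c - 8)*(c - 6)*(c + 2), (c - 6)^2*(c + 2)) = c^2 - 4*c - 12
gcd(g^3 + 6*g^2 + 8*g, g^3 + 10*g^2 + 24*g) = g^2 + 4*g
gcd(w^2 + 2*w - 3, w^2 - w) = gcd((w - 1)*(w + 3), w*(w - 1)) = w - 1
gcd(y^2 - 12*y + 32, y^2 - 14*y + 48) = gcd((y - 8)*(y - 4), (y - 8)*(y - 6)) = y - 8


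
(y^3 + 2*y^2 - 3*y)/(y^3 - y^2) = (y + 3)/y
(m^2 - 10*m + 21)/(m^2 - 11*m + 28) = (m - 3)/(m - 4)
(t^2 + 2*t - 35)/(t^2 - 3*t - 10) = (t + 7)/(t + 2)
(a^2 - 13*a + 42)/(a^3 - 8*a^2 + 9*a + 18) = (a - 7)/(a^2 - 2*a - 3)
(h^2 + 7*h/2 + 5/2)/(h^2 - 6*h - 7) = (h + 5/2)/(h - 7)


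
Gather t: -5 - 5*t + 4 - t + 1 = -6*t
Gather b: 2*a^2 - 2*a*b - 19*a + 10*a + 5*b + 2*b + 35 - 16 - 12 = 2*a^2 - 9*a + b*(7 - 2*a) + 7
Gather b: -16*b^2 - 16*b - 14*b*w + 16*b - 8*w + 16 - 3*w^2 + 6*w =-16*b^2 - 14*b*w - 3*w^2 - 2*w + 16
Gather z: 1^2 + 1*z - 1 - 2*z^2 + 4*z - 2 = -2*z^2 + 5*z - 2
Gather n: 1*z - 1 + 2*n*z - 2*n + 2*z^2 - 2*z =n*(2*z - 2) + 2*z^2 - z - 1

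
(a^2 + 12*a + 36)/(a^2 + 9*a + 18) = (a + 6)/(a + 3)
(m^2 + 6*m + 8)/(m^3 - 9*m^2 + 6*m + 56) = (m + 4)/(m^2 - 11*m + 28)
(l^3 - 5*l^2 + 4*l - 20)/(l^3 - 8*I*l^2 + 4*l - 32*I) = (l - 5)/(l - 8*I)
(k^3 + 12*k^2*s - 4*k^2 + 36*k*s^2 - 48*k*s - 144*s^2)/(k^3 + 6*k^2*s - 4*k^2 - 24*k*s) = (k + 6*s)/k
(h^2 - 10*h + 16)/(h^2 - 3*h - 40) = (h - 2)/(h + 5)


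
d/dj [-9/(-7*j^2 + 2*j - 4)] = 18*(1 - 7*j)/(7*j^2 - 2*j + 4)^2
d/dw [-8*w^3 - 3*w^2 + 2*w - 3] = -24*w^2 - 6*w + 2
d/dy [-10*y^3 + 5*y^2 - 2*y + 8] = -30*y^2 + 10*y - 2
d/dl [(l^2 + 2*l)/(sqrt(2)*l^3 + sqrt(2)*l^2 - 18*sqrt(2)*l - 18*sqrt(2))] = sqrt(2)*(-l^4 - 4*l^3 - 20*l^2 - 36*l - 36)/(2*(l^6 + 2*l^5 - 35*l^4 - 72*l^3 + 288*l^2 + 648*l + 324))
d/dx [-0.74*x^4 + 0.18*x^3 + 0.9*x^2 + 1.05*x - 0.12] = -2.96*x^3 + 0.54*x^2 + 1.8*x + 1.05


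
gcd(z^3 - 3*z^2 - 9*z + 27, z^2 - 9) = z^2 - 9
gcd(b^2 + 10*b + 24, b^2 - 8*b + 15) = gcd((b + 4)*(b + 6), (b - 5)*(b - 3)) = 1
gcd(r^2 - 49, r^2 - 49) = r^2 - 49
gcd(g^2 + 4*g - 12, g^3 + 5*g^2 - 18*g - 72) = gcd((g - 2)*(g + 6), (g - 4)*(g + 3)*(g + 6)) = g + 6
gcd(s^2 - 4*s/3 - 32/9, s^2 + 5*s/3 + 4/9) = s + 4/3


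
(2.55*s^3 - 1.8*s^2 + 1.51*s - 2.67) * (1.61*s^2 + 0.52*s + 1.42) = 4.1055*s^5 - 1.572*s^4 + 5.1161*s^3 - 6.0695*s^2 + 0.7558*s - 3.7914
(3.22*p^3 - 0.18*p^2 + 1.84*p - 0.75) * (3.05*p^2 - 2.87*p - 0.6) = 9.821*p^5 - 9.7904*p^4 + 4.1966*p^3 - 7.4603*p^2 + 1.0485*p + 0.45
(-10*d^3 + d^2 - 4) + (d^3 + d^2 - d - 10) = -9*d^3 + 2*d^2 - d - 14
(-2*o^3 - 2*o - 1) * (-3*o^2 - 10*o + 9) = 6*o^5 + 20*o^4 - 12*o^3 + 23*o^2 - 8*o - 9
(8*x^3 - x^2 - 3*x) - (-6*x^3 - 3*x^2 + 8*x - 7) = 14*x^3 + 2*x^2 - 11*x + 7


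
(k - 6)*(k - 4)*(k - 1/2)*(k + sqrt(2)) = k^4 - 21*k^3/2 + sqrt(2)*k^3 - 21*sqrt(2)*k^2/2 + 29*k^2 - 12*k + 29*sqrt(2)*k - 12*sqrt(2)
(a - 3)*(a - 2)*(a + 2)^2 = a^4 - a^3 - 10*a^2 + 4*a + 24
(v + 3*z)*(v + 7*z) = v^2 + 10*v*z + 21*z^2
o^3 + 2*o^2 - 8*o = o*(o - 2)*(o + 4)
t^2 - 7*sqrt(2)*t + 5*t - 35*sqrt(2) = (t + 5)*(t - 7*sqrt(2))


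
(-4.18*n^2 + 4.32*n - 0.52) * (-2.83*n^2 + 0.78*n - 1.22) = 11.8294*n^4 - 15.486*n^3 + 9.9408*n^2 - 5.676*n + 0.6344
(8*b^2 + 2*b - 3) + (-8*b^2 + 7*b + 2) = 9*b - 1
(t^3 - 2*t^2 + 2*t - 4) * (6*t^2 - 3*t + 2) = 6*t^5 - 15*t^4 + 20*t^3 - 34*t^2 + 16*t - 8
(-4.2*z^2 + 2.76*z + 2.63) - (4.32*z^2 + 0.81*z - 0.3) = -8.52*z^2 + 1.95*z + 2.93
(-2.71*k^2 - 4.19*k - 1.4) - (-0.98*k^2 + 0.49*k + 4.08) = -1.73*k^2 - 4.68*k - 5.48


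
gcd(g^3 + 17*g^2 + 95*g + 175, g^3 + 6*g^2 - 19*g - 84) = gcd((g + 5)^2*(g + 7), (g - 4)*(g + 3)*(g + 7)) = g + 7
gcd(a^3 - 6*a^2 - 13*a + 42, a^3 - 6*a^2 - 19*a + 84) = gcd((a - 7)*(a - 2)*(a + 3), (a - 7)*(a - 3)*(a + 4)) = a - 7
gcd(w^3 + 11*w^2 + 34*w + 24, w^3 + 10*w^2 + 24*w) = w^2 + 10*w + 24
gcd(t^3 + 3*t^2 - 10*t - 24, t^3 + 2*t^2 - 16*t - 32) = t^2 + 6*t + 8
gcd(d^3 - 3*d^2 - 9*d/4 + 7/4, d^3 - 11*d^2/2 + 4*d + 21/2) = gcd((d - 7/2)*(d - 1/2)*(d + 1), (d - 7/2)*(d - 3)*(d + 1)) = d^2 - 5*d/2 - 7/2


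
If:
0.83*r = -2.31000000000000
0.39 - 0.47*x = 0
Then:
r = -2.78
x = 0.83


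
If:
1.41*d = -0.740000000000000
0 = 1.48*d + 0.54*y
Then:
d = -0.52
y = 1.44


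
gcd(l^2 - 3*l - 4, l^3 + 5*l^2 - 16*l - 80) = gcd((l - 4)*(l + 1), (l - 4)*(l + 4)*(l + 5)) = l - 4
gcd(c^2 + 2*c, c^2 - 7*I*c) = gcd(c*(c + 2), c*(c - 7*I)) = c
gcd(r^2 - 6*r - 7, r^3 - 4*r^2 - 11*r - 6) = r + 1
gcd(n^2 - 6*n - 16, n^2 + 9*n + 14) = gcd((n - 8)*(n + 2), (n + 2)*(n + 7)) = n + 2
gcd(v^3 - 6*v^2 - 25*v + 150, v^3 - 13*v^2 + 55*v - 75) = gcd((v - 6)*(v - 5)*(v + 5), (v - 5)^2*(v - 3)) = v - 5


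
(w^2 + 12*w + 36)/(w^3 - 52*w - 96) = (w + 6)/(w^2 - 6*w - 16)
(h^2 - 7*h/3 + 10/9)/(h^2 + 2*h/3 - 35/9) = (3*h - 2)/(3*h + 7)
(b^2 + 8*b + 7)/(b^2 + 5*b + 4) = (b + 7)/(b + 4)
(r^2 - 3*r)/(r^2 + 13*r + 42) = r*(r - 3)/(r^2 + 13*r + 42)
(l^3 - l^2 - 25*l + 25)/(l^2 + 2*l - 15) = (l^2 - 6*l + 5)/(l - 3)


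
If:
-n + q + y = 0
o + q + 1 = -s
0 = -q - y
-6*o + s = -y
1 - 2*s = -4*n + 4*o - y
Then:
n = 0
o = 5/11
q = -23/11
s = 7/11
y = 23/11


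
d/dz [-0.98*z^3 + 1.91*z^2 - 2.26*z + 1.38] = -2.94*z^2 + 3.82*z - 2.26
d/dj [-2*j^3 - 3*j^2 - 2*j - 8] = -6*j^2 - 6*j - 2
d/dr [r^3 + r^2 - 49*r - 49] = 3*r^2 + 2*r - 49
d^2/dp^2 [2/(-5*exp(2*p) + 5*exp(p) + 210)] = 2*(2*(2*exp(p) - 1)^2*exp(p) + (4*exp(p) - 1)*(-exp(2*p) + exp(p) + 42))*exp(p)/(5*(-exp(2*p) + exp(p) + 42)^3)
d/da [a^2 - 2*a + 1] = 2*a - 2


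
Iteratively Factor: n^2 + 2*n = (n)*(n + 2)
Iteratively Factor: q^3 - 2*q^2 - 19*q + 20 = (q - 1)*(q^2 - q - 20) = (q - 1)*(q + 4)*(q - 5)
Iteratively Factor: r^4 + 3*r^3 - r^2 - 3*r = (r + 1)*(r^3 + 2*r^2 - 3*r) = (r + 1)*(r + 3)*(r^2 - r) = (r - 1)*(r + 1)*(r + 3)*(r)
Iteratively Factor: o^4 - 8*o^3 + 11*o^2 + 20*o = (o)*(o^3 - 8*o^2 + 11*o + 20) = o*(o - 5)*(o^2 - 3*o - 4) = o*(o - 5)*(o - 4)*(o + 1)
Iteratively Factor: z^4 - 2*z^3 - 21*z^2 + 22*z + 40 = (z + 1)*(z^3 - 3*z^2 - 18*z + 40) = (z - 5)*(z + 1)*(z^2 + 2*z - 8) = (z - 5)*(z - 2)*(z + 1)*(z + 4)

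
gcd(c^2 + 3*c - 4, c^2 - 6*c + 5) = c - 1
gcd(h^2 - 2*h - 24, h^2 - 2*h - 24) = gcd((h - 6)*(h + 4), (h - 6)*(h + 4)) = h^2 - 2*h - 24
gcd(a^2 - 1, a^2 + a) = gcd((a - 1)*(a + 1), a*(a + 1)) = a + 1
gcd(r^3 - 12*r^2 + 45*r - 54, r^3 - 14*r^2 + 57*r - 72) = r^2 - 6*r + 9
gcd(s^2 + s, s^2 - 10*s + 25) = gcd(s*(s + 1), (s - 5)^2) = 1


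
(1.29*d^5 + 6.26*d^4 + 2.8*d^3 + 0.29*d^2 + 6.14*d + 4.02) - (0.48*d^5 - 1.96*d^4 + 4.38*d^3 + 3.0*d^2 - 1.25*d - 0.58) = 0.81*d^5 + 8.22*d^4 - 1.58*d^3 - 2.71*d^2 + 7.39*d + 4.6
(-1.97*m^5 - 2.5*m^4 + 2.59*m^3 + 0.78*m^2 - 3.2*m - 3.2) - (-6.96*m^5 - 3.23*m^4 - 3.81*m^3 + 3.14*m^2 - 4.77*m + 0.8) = 4.99*m^5 + 0.73*m^4 + 6.4*m^3 - 2.36*m^2 + 1.57*m - 4.0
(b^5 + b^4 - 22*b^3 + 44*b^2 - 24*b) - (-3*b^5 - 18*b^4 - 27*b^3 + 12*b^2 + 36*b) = 4*b^5 + 19*b^4 + 5*b^3 + 32*b^2 - 60*b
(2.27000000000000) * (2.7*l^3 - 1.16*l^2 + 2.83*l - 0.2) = 6.129*l^3 - 2.6332*l^2 + 6.4241*l - 0.454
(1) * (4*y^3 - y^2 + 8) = 4*y^3 - y^2 + 8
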